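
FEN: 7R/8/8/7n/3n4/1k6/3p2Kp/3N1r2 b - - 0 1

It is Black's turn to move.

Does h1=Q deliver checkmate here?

After h1=Q: white king on g2; in check: yes, from the black queen on h1.
King squares — f1: attacked by Qh1; g1: attacked by Rf1; h1: attacked by Rf1; f2: attacked by Rf1; h2: attacked by Qh1; f3: attacked by Rf1; g3: attacked by Nh5; h3: attacked by Qh1.
White has no legal moves → checkmate.

yes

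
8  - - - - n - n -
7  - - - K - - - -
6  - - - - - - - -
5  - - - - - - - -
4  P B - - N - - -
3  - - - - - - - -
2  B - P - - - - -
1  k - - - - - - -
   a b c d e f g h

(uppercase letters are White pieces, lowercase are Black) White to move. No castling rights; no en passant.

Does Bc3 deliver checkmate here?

no

After Bc3: black king on a1; in check: yes, from the white bishop on c3.
Black has 1 legal reply: Kxa2.
In check but a legal move exists → not checkmate.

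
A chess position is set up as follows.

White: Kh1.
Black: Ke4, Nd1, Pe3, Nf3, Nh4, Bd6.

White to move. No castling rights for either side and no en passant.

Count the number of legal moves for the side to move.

White to move; king on h1.
In check: no.
Legal moves: none.
Count: 0.

0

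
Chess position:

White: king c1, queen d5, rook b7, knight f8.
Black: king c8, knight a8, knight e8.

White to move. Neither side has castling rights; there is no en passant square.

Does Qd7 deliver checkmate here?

yes

After Qd7: black king on c8; in check: yes, from the white queen on d7.
King squares — b7: attacked by Qd7; c7: attacked by Rb7; d7: attacked by Rb7; b8: attacked by Rb7; d8: attacked by Qd7.
Black has no legal moves → checkmate.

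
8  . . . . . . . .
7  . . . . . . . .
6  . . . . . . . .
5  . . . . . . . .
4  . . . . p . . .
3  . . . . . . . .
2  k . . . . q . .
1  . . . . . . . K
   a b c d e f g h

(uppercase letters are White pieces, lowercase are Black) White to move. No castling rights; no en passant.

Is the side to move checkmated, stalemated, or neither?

stalemate

White to move; white king on h1.
In check: no.
King squares — g1: attacked by Qf2; g2: attacked by Qf2; h2: attacked by Qf2.
Legal moves for White: none.
Not in check and no legal moves → stalemate.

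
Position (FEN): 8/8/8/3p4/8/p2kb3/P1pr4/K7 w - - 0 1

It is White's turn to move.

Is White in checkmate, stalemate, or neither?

White to move; white king on a1.
In check: no.
King squares — b1: attacked by Pc2; a2: own pawn; b2: attacked by Pa3.
Legal moves for White: none.
Not in check and no legal moves → stalemate.

stalemate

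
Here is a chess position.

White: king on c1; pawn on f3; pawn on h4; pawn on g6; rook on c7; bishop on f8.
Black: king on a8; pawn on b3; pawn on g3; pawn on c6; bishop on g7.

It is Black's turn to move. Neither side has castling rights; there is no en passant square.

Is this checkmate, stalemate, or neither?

neither

Black to move; black king on a8.
In check: no.
Legal moves for Black: Kb8, Bh8, Bxf8, Bh6+, Bf6, Be5, Bd4, Bc3, Bb2+, Ba1, c5, g2, b2+.
Black has 13 legal moves and is not in check → neither.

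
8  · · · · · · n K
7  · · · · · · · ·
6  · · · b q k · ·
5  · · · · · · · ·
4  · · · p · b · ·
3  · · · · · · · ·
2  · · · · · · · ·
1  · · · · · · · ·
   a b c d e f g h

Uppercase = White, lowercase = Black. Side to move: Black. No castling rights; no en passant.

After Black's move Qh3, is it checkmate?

After Qh3: white king on h8; in check: yes, from the black queen on h3.
White has 1 legal reply: Kxg8.
In check but a legal move exists → not checkmate.

no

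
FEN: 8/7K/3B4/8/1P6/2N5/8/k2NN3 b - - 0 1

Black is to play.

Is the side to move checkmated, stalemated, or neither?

Black to move; black king on a1.
In check: no.
King squares — b1: attacked by Nc3; a2: attacked by Nc3; b2: attacked by Nd1.
Legal moves for Black: none.
Not in check and no legal moves → stalemate.

stalemate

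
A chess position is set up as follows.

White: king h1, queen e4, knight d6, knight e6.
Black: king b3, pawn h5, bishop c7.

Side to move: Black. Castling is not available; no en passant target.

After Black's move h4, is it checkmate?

After h4: white king on h1; in check: no.
White is not in check, so this cannot be checkmate.

no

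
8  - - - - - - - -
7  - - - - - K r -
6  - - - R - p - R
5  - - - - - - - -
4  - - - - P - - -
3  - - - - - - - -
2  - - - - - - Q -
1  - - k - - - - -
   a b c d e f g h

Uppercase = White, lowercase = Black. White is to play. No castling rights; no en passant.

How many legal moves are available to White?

White to move; king on f7.
In check: yes, from the black rook on g7.
Legal moves: Kf8, Ke8, Kxg7, Kxf6, Ke6, Qxg7.
Count: 6.

6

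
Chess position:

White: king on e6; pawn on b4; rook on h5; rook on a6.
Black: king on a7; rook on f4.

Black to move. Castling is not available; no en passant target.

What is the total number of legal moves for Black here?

3

Black to move; king on a7.
In check: yes, from the white rook on a6.
Legal moves: Kb8, Kb7, Kxa6.
Count: 3.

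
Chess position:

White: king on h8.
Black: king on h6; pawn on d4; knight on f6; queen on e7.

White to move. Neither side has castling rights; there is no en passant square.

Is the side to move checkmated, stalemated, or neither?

White to move; white king on h8.
In check: no.
King squares — g7: attacked by Kh6; h7: attacked by Nf6; g8: attacked by Nf6.
Legal moves for White: none.
Not in check and no legal moves → stalemate.

stalemate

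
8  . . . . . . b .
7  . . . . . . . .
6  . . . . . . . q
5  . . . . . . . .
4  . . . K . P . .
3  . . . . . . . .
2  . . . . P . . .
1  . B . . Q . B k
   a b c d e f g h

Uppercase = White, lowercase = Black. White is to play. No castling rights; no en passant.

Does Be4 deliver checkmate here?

yes

After Be4: black king on h1; in check: yes, from the white bishop on e4.
King squares — g1: attacked by Qe1; g2: attacked by Be4; h2: attacked by Bg1.
Black has no legal moves → checkmate.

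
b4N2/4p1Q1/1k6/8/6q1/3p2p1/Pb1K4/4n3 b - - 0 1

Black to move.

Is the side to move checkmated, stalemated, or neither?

Black to move; black king on b6.
In check: no.
Legal moves for Black include: Bb7, Bc6, Bd5, Be4, Bf3, Bg2, Bh1, Kc7, Kb7, Ka7, Kc6, Ka6, Kc5, Kb5, Ka5, Qc8, Qxg7, Qd7, ... (list truncated; more exist).
Black has legal moves and is not in check → neither.

neither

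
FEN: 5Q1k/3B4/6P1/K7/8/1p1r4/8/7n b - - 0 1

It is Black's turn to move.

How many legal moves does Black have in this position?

Black to move; king on h8.
In check: yes, from the white queen on f8.
Legal moves: none.
Count: 0.

0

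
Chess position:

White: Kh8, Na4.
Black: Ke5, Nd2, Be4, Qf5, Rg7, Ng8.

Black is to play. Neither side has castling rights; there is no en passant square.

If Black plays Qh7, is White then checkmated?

After Qh7: white king on h8; in check: yes, from the black queen on h7.
King squares — g7: attacked by Qh7; h7: attacked by Be4; g8: attacked by Rg7.
White has no legal moves → checkmate.

yes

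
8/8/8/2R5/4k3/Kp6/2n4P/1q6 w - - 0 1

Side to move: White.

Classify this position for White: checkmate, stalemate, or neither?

White to move; white king on a3.
In check: yes, from the black knight on c2.
Legal moves for White: Ka4, Rxc2.
White is in check but has 2 legal moves → neither.

neither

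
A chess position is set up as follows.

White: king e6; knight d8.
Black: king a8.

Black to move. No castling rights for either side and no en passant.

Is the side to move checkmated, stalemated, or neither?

neither

Black to move; black king on a8.
In check: no.
Legal moves for Black: Kb8, Ka7.
Black has 2 legal moves and is not in check → neither.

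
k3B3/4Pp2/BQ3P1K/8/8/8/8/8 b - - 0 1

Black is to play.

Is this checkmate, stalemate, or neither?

stalemate

Black to move; black king on a8.
In check: no.
King squares — a7: attacked by Qb6; b7: attacked by Ba6; b8: attacked by Qb6.
Legal moves for Black: none.
Not in check and no legal moves → stalemate.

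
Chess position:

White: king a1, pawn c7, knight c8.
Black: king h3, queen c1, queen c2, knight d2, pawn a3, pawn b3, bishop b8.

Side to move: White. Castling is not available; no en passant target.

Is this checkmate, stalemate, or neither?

checkmate

White to move; white king on a1.
In check: yes, from the black queen on c1.
King squares — b1: attacked by Qc1; a2: attacked by Qc2; b2: attacked by Qc1.
Legal moves for White: none.
In check with no legal moves → checkmate.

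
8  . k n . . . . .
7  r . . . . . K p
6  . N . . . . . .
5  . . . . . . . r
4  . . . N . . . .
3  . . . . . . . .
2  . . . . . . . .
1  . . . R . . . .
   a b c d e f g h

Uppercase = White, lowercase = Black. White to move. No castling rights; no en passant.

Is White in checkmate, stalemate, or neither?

White to move; white king on g7.
In check: yes, from the black rook on a7.
Legal moves for White: Kh8, Kg8, Kf8, Kf6, Nd7+.
White is in check but has 5 legal moves → neither.

neither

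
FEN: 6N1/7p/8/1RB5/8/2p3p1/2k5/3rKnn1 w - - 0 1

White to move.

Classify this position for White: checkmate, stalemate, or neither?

White to move; white king on e1.
In check: yes, from the black rook on d1.
King squares — d1: attacked by Kc2; f1: attacked by Rd1; d2: attacked by Rd1; e2: attacked by Ng1; f2: attacked by Pg3.
Legal moves for White: none.
In check with no legal moves → checkmate.

checkmate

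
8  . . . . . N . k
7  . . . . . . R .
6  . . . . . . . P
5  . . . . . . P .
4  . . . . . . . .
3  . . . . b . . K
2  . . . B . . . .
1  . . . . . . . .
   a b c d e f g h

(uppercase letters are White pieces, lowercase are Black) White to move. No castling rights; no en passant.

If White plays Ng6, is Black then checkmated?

After Ng6: black king on h8; in check: yes, from the white knight on g6.
King squares — g7: attacked by Ph6; h7: attacked by Rg7; g8: attacked by Rg7.
Black has no legal moves → checkmate.

yes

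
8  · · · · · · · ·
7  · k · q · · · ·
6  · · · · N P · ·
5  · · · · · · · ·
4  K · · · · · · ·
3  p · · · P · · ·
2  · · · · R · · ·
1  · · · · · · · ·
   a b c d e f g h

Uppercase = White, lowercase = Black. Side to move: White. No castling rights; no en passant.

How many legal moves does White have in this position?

4

White to move; king on a4.
In check: yes, from the black queen on d7.
Legal moves: Ka5, Kb4, Kb3, Kxa3.
Count: 4.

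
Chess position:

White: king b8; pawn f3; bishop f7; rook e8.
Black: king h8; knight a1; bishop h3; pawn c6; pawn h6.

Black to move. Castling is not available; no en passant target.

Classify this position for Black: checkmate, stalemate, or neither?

neither

Black to move; black king on h8.
In check: yes, from the white rook on e8.
Legal moves for Black: Kh7, Kg7.
Black is in check but has 2 legal moves → neither.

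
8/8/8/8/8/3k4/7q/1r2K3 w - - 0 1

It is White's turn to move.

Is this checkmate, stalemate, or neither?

White to move; white king on e1.
In check: yes, from the black rook on b1.
King squares — d1: attacked by Rb1; f1: attacked by Rb1; d2: attacked by Qh2; e2: attacked by Qh2; f2: attacked by Qh2.
Legal moves for White: none.
In check with no legal moves → checkmate.

checkmate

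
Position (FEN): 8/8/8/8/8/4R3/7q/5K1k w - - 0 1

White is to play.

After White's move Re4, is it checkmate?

no

After Re4: black king on h1; in check: no.
Black is not in check, so this cannot be checkmate.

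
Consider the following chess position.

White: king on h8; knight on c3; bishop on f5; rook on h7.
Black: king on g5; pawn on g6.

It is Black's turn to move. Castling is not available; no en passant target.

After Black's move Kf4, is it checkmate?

After Kf4: white king on h8; in check: no.
White is not in check, so this cannot be checkmate.

no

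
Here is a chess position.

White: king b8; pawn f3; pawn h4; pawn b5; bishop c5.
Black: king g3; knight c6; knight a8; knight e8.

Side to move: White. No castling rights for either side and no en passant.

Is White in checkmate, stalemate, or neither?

neither

White to move; white king on b8.
In check: yes, from the black knight on c6.
Legal moves for White: Kc8, Kxa8, Kb7, bxc6.
White is in check but has 4 legal moves → neither.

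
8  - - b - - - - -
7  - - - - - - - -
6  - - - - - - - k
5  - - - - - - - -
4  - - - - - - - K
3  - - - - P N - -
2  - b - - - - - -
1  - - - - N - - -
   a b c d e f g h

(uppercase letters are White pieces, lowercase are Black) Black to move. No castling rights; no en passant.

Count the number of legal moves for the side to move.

Black to move; king on h6.
In check: no.
Legal moves: Bd7, Bb7, Be6, Ba6, Bf5, Bg4, Bh3, Kh7, Kg7, Kg6, Bh8, Bg7, Bf6+, Be5, Bd4, Bc3, Ba3, Bc1, Ba1.
Count: 19.

19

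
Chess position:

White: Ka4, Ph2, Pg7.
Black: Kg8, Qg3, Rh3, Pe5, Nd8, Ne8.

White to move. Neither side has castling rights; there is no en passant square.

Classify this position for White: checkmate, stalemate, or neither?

White to move; white king on a4.
In check: no.
Legal moves for White: Kb5, Ka5, Kb4, hxg3.
White has 4 legal moves and is not in check → neither.

neither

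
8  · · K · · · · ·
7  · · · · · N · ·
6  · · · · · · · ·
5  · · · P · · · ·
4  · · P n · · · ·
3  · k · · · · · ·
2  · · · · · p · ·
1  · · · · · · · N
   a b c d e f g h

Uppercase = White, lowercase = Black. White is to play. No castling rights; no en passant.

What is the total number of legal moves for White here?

15

White to move; king on c8.
In check: no.
Legal moves: Kd8, Kb8, Kd7, Kc7, Kb7, Nh8, Nd8, Nh6, Nd6, Ng5, Ne5, Ng3, Nxf2, d6, c5.
Count: 15.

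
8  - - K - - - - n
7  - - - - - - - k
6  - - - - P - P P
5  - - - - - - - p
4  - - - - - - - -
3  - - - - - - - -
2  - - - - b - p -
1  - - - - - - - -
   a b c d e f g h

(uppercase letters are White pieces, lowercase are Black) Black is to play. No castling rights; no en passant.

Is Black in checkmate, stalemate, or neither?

Black to move; black king on h7.
In check: yes, from the white pawn on g6.
King squares — g6: available; h6: available; g7: attacked by Ph6; g8: available; h8: own knight.
Legal moves for Black: Kg8, Kxh6, Kxg6, Nxg6.
Black is in check but has 4 legal moves → neither.

neither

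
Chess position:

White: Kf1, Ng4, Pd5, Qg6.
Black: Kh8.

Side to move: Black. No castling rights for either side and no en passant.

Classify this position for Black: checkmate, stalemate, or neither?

stalemate

Black to move; black king on h8.
In check: no.
King squares — g7: attacked by Qg6; h7: attacked by Qg6; g8: attacked by Qg6.
Legal moves for Black: none.
Not in check and no legal moves → stalemate.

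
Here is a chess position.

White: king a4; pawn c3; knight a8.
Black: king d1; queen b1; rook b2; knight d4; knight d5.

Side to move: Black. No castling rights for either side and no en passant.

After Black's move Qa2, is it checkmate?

yes

After Qa2: white king on a4; in check: yes, from the black queen on a2.
King squares — a3: attacked by Qa2; b3: attacked by Qa2; b4: attacked by Rb2; a5: attacked by Qa2; b5: attacked by Rb2.
White has no legal moves → checkmate.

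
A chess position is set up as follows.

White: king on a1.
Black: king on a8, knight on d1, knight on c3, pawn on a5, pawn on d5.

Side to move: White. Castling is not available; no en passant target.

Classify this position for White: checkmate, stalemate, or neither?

White to move; white king on a1.
In check: no.
King squares — b1: attacked by Nc3; a2: attacked by Nc3; b2: attacked by Nd1.
Legal moves for White: none.
Not in check and no legal moves → stalemate.

stalemate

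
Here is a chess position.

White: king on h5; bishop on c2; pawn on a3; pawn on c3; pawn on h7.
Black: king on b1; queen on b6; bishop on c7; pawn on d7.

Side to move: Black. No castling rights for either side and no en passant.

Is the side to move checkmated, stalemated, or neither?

neither

Black to move; black king on b1.
In check: yes, from the white bishop on c2.
King squares — a1: available; c1: available; a2: available; b2: available; c2: available.
Legal moves for Black: Kxc2, Kb2, Ka2, Kc1, Ka1.
Black is in check but has 5 legal moves → neither.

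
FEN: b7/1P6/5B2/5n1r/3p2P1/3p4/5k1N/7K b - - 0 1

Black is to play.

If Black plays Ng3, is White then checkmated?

After Ng3: white king on h1; in check: yes, from the black knight on g3.
King squares — g1: attacked by Kf2; g2: attacked by Kf2; h2: own knight.
White has no legal moves → checkmate.

yes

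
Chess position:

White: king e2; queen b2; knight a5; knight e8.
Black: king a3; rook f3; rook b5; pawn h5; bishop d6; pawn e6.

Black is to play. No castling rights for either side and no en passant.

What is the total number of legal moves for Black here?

3

Black to move; king on a3.
In check: yes, from the white queen on b2.
Legal moves: Ka4, Kxb2, Rxb2+.
Count: 3.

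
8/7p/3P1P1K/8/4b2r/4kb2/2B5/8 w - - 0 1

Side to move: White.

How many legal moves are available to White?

White to move; king on h6.
In check: yes, from the black rook on h4.
Legal moves: Kg7, Kg5.
Count: 2.

2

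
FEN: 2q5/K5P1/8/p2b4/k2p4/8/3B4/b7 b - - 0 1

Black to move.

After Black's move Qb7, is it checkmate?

After Qb7: white king on a7; in check: yes, from the black queen on b7.
King squares — a6: attacked by Qb7; b6: attacked by Qb7; b7: attacked by Bd5; a8: attacked by Qb7; b8: attacked by Qb7.
White has no legal moves → checkmate.

yes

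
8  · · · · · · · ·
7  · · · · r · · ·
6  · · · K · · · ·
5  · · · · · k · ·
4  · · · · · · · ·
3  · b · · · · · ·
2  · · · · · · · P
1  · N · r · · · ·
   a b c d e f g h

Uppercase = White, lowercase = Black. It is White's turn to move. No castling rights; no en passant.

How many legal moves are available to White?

White to move; king on d6.
In check: yes, from the black rook on d1.
Legal moves: Kxe7, Kc6, Kc5, Nd2.
Count: 4.

4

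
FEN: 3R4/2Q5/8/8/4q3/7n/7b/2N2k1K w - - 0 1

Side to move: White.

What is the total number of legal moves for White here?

1

White to move; king on h1.
In check: yes, from the black queen on e4.
Legal moves: Kxh2.
Count: 1.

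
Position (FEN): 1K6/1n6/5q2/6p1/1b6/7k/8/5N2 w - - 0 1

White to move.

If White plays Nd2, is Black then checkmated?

After Nd2: black king on h3; in check: no.
Black is not in check, so this cannot be checkmate.

no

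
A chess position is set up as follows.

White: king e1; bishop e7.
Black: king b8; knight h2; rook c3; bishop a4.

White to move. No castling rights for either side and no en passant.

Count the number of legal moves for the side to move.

White to move; king on e1.
In check: no.
Legal moves: Bf8, Bd8, Bf6, Bd6+, Bg5, Bc5, Bh4, Bb4, Ba3, Kf2, Ke2, Kd2.
Count: 12.

12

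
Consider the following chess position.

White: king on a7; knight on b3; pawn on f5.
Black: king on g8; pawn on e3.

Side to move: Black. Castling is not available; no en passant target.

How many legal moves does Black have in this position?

Black to move; king on g8.
In check: no.
Legal moves: Kh8, Kf8, Kh7, Kg7, Kf7, e2.
Count: 6.

6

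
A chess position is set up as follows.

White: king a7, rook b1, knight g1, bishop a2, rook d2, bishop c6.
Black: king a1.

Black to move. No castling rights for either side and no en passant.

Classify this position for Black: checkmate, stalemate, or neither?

Black to move; black king on a1.
In check: yes, from the white rook on b1.
King squares — b1: attacked by Ba2; a2: attacked by Rd2; b2: attacked by Rb1.
Legal moves for Black: none.
In check with no legal moves → checkmate.

checkmate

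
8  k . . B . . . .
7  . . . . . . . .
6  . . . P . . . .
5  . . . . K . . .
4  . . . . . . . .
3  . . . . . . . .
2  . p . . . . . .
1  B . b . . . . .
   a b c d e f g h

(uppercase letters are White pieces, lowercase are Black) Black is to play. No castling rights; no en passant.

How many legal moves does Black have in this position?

16

Black to move; king on a8.
In check: no.
Legal moves: Kb8, Kb7, Ka7, Bh6, Bg5, Bf4+, Be3, Bd2, bxa1=Q+, bxa1=R, bxa1=B+, bxa1=N, b1=Q, b1=R, b1=B, b1=N.
Count: 16.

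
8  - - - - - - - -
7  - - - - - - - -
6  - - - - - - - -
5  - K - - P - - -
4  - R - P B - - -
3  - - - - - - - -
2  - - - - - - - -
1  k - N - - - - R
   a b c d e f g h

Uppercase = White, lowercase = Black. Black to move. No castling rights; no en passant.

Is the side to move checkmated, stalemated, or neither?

stalemate

Black to move; black king on a1.
In check: no.
King squares — b1: attacked by Rb4; a2: attacked by Nc1; b2: attacked by Rb4.
Legal moves for Black: none.
Not in check and no legal moves → stalemate.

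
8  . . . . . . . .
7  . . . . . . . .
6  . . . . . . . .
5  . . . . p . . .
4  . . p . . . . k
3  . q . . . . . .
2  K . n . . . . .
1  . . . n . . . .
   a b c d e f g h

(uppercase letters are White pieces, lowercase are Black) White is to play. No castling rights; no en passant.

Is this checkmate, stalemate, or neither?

checkmate

White to move; white king on a2.
In check: yes, from the black queen on b3.
King squares — a1: attacked by Nc2; b1: attacked by Qb3; b2: attacked by Nd1; a3: attacked by Nc2; b3: attacked by Pc4.
Legal moves for White: none.
In check with no legal moves → checkmate.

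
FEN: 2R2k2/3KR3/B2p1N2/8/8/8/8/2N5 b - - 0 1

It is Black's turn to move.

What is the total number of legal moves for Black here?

Black to move; king on f8.
In check: yes, from the white rook on c8.
Legal moves: none.
Count: 0.

0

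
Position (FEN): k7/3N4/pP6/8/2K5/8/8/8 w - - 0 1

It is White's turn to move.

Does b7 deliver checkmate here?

no

After b7: black king on a8; in check: yes, from the white pawn on b7.
Black has 2 legal replies: Kxb7, Ka7.
In check but a legal move exists → not checkmate.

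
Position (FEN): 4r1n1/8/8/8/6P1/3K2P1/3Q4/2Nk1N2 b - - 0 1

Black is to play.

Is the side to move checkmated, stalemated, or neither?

Black to move; black king on d1.
In check: yes, from the white queen on d2.
King squares — c1: attacked by Qd2; e1: attacked by Qd2; c2: attacked by Qd2; d2: attacked by Nf1; e2: attacked by Nc1.
Legal moves for Black: none.
In check with no legal moves → checkmate.

checkmate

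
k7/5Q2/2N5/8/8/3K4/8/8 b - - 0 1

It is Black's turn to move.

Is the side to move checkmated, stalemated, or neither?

stalemate

Black to move; black king on a8.
In check: no.
King squares — a7: attacked by Nc6; b7: attacked by Qf7; b8: attacked by Nc6.
Legal moves for Black: none.
Not in check and no legal moves → stalemate.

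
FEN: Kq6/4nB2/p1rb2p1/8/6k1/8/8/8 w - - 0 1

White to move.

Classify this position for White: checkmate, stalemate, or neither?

checkmate

White to move; white king on a8.
In check: yes, from the black queen on b8.
King squares — a7: attacked by Qb8; b7: attacked by Qb8; b8: attacked by Bd6.
Legal moves for White: none.
In check with no legal moves → checkmate.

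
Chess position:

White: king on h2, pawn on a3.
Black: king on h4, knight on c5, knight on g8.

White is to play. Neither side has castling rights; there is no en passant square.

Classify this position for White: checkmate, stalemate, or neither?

White to move; white king on h2.
In check: no.
Legal moves for White: Kg2, Kh1, Kg1, a4.
White has 4 legal moves and is not in check → neither.

neither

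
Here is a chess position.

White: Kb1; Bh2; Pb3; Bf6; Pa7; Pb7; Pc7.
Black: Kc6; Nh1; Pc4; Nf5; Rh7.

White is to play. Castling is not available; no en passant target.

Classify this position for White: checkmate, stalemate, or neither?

neither

White to move; white king on b1.
In check: no.
Legal moves for White include: Bh8, Bd8, Bg7, Be7, Bg5, Bfe5, Bh4, Bd4, Bc3, Bb2, Ba1, Bd6, Bhe5, Bf4, Bg3, Bg1, Kc2, Kb2, ... (list truncated; more exist).
White has legal moves and is not in check → neither.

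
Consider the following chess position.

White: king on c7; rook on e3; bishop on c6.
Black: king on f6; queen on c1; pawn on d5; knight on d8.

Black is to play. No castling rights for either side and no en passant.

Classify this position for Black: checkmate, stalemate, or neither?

neither

Black to move; black king on f6.
In check: no.
Legal moves for Black include: Nf7, Nb7, Ne6+, Nxc6, Kg7, Kf7, Kg6, Kg5, Kf5, Qxc6+, Qc5, Qc4, Qxe3, Qc3, Qa3, Qd2, Qc2, Qb2, ... (list truncated; more exist).
Black has legal moves and is not in check → neither.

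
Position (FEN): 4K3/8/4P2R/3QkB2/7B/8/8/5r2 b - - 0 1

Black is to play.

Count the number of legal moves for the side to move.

Black to move; king on e5.
In check: yes, from the white queen on d5.
Legal moves: Kxd5, Kf4.
Count: 2.

2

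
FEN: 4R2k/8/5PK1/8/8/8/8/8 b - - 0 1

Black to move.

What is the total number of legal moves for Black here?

Black to move; king on h8.
In check: yes, from the white rook on e8.
Legal moves: none.
Count: 0.

0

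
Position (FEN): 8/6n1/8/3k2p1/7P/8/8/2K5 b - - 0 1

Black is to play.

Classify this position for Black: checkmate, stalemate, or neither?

neither

Black to move; black king on d5.
In check: no.
Legal moves for Black: Ne8, Ne6, Nh5, Nf5, Ke6, Kd6, Kc6, Ke5, Kc5, Ke4, Kd4, Kc4, gxh4, g4.
Black has 14 legal moves and is not in check → neither.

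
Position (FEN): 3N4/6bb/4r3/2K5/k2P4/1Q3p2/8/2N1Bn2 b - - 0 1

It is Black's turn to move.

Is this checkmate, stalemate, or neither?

Black to move; black king on a4.
In check: yes, from the white queen on b3.
King squares — a3: attacked by Qb3; b3: attacked by Nc1; b4: attacked by Be1; a5: attacked by Be1; b5: attacked by Qb3.
Legal moves for Black: none.
In check with no legal moves → checkmate.

checkmate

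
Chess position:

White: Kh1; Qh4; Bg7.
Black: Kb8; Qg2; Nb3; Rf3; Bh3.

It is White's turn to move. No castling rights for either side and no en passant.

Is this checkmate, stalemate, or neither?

checkmate

White to move; white king on h1.
In check: yes, from the black queen on g2.
King squares — g1: attacked by Qg2; g2: attacked by Bh3; h2: attacked by Qg2.
Legal moves for White: none.
In check with no legal moves → checkmate.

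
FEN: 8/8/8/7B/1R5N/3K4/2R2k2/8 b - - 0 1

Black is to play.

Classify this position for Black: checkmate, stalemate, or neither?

neither

Black to move; black king on f2.
In check: yes, from the white rook on c2.
Legal moves for Black: Kg3, Kg1, Kf1, Ke1.
Black is in check but has 4 legal moves → neither.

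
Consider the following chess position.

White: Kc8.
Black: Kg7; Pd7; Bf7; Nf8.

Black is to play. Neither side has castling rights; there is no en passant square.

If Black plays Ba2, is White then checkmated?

no

After Ba2: white king on c8; in check: no.
White is not in check, so this cannot be checkmate.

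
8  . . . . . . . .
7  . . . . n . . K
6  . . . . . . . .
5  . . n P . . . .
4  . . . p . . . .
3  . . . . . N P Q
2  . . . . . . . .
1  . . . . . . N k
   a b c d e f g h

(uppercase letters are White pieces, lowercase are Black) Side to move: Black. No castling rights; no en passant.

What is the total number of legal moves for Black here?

Black to move; king on h1.
In check: yes, from the white queen on h3.
Legal moves: none.
Count: 0.

0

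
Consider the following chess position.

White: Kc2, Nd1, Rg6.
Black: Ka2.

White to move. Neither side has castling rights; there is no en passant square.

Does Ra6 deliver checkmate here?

After Ra6: black king on a2; in check: yes, from the white rook on a6.
King squares — a1: attacked by Ra6; b1: attacked by Kc2; b2: attacked by Nd1; a3: attacked by Ra6; b3: attacked by Kc2.
Black has no legal moves → checkmate.

yes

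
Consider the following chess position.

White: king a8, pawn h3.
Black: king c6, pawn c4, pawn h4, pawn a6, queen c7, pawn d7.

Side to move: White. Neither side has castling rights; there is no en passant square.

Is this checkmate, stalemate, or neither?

stalemate

White to move; white king on a8.
In check: no.
King squares — a7: attacked by Qc7; b7: attacked by Kc6; b8: attacked by Qc7.
Legal moves for White: none.
Not in check and no legal moves → stalemate.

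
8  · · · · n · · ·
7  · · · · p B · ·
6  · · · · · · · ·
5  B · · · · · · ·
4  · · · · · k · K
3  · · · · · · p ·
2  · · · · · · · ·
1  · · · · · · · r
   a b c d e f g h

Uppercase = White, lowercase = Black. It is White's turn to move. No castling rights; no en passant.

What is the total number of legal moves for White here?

0

White to move; king on h4.
In check: yes, from the black rook on h1.
Legal moves: none.
Count: 0.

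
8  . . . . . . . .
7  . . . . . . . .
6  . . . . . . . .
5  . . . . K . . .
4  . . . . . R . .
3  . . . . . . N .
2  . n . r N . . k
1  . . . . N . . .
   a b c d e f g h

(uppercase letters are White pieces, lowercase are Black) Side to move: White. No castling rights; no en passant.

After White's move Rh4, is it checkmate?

After Rh4: black king on h2; in check: yes, from the white rook on h4.
King squares — g1: attacked by Ne2; h1: attacked by Ng3; g2: attacked by Ne1; g3: attacked by Ne2; h3: attacked by Rh4.
Black has no legal moves → checkmate.

yes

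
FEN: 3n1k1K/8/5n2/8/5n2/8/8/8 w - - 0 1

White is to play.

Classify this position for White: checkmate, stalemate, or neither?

stalemate

White to move; white king on h8.
In check: no.
King squares — g7: attacked by Kf8; h7: attacked by Nf6; g8: attacked by Nf6.
Legal moves for White: none.
Not in check and no legal moves → stalemate.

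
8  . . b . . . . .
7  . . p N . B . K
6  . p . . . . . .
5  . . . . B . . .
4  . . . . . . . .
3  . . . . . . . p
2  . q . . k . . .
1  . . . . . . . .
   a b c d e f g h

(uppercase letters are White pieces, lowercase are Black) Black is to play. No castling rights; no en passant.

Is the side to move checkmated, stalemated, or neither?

Black to move; black king on e2.
In check: no.
Legal moves for Black include: Bxd7, Bb7, Ba6, Kf3, Ke3, Kd3, Kf2, Kd2, Kf1, Ke1, Kd1, Qxe5, Qb5, Qd4, Qb4, Qc3, Qb3, Qa3, ... (list truncated; more exist).
Black has legal moves and is not in check → neither.

neither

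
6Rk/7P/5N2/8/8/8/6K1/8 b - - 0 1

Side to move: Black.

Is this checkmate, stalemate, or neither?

checkmate

Black to move; black king on h8.
In check: yes, from the white rook on g8.
King squares — g7: attacked by Rg8; h7: attacked by Nf6; g8: attacked by Nf6.
Legal moves for Black: none.
In check with no legal moves → checkmate.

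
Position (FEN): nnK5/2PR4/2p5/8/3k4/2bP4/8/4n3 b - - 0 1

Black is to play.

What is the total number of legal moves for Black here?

Black to move; king on d4.
In check: yes, from the white rook on d7.
Legal moves: Ke5, Kc5, Ke3, Nxd7.
Count: 4.

4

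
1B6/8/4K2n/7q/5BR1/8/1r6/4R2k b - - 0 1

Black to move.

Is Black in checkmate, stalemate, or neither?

checkmate

Black to move; black king on h1.
In check: yes, from the white rook on e1.
King squares — g1: attacked by Re1; g2: attacked by Rg4; h2: attacked by Bf4.
Legal moves for Black: none.
In check with no legal moves → checkmate.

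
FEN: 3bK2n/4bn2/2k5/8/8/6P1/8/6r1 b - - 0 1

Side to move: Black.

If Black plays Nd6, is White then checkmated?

yes

After Nd6: white king on e8; in check: yes, from the black knight on d6.
King squares — d7: attacked by Kc6; e7: attacked by Bd8; f7: attacked by Nd6; d8: attacked by Be7; f8: attacked by Be7.
White has no legal moves → checkmate.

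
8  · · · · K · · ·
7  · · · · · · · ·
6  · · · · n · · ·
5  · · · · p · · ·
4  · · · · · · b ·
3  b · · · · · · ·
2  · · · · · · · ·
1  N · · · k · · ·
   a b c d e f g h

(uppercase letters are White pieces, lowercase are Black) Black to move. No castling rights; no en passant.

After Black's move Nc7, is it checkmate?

no

After Nc7: white king on e8; in check: yes, from the black knight on c7.
White has 2 legal replies: Kd8, Kf7.
In check but a legal move exists → not checkmate.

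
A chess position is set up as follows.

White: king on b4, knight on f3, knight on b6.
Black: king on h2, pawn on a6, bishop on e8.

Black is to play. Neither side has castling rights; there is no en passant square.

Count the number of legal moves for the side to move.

Black to move; king on h2.
In check: yes, from the white knight on f3.
Legal moves: Kh3, Kg3, Kg2, Kh1.
Count: 4.

4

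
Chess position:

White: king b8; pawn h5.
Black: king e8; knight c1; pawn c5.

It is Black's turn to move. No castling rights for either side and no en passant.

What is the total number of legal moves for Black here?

Black to move; king on e8.
In check: no.
Legal moves: Kf8, Kd8, Kf7, Ke7, Kd7, Nd3, Nb3, Ne2, Na2, c4.
Count: 10.

10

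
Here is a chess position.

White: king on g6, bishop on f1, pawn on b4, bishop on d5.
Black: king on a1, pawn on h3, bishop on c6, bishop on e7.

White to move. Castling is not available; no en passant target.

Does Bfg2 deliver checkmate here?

no

After Bfg2: black king on a1; in check: no.
Black is not in check, so this cannot be checkmate.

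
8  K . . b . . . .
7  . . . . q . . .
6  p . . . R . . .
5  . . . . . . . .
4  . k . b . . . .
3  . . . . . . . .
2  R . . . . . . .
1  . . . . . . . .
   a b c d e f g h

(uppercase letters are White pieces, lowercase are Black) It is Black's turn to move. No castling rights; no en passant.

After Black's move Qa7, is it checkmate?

yes

After Qa7: white king on a8; in check: yes, from the black queen on a7.
King squares — a7: attacked by Bd4; b7: attacked by Qa7; b8: attacked by Qa7.
White has no legal moves → checkmate.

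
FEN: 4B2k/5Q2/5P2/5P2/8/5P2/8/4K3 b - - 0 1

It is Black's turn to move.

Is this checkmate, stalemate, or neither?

stalemate

Black to move; black king on h8.
In check: no.
King squares — g7: attacked by Pf6; h7: attacked by Qf7; g8: attacked by Qf7.
Legal moves for Black: none.
Not in check and no legal moves → stalemate.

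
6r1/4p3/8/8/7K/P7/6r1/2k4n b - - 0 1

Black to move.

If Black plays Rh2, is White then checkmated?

yes

After Rh2: white king on h4; in check: yes, from the black rook on h2.
King squares — g3: attacked by Nh1; h3: attacked by Rh2; g4: attacked by Rg8; g5: attacked by Rg8; h5: attacked by Rh2.
White has no legal moves → checkmate.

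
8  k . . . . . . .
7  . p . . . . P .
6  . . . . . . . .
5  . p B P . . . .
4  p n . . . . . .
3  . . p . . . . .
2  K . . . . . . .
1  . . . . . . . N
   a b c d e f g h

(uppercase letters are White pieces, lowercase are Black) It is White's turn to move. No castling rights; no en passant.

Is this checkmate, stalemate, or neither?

White to move; white king on a2.
In check: yes, from the black knight on b4.
Legal moves for White: Ka3, Kb1, Ka1, Bxb4.
White is in check but has 4 legal moves → neither.

neither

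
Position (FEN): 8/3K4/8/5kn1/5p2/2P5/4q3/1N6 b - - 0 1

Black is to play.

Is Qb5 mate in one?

no

After Qb5: white king on d7; in check: yes, from the black queen on b5.
White has 5 legal replies: Kd8, Kc8, Ke7, Kc7, Kd6.
In check but a legal move exists → not checkmate.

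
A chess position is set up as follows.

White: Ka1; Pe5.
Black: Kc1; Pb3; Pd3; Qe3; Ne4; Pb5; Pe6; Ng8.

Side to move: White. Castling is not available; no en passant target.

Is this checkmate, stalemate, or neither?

stalemate

White to move; white king on a1.
In check: no.
King squares — b1: attacked by Kc1; a2: attacked by Pb3; b2: attacked by Kc1.
Legal moves for White: none.
Not in check and no legal moves → stalemate.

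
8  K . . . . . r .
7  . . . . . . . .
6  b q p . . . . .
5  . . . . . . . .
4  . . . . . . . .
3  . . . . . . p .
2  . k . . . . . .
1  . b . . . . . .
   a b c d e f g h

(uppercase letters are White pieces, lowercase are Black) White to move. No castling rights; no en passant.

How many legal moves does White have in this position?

White to move; king on a8.
In check: yes, from the black rook on g8.
Legal moves: none.
Count: 0.

0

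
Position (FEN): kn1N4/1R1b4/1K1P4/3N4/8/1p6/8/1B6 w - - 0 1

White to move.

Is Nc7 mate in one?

After Nc7: black king on a8; in check: yes, from the white knight on c7.
King squares — a7: attacked by Kb6; b7: attacked by Kb6; b8: own knight.
Black has no legal moves → checkmate.

yes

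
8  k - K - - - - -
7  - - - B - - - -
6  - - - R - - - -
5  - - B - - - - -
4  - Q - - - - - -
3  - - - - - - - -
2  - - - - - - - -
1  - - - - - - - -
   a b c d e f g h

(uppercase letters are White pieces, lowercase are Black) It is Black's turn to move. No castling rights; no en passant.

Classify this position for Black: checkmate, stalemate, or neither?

Black to move; black king on a8.
In check: no.
King squares — a7: attacked by Bc5; b7: attacked by Qb4; b8: attacked by Qb4.
Legal moves for Black: none.
Not in check and no legal moves → stalemate.

stalemate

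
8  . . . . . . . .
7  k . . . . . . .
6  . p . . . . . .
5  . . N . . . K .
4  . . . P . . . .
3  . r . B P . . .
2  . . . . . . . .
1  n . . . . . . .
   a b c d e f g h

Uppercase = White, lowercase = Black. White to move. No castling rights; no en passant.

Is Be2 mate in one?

After Be2: black king on a7; in check: no.
Black is not in check, so this cannot be checkmate.

no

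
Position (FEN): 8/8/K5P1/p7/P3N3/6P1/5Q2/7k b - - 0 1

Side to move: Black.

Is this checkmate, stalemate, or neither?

stalemate

Black to move; black king on h1.
In check: no.
King squares — g1: attacked by Qf2; g2: attacked by Qf2; h2: attacked by Qf2.
Legal moves for Black: none.
Not in check and no legal moves → stalemate.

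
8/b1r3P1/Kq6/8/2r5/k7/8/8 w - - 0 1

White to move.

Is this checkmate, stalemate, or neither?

checkmate

White to move; white king on a6.
In check: yes, from the black queen on b6.
King squares — a5: attacked by Qb6; b5: attacked by Qb6; b6: attacked by Ba7; a7: attacked by Qb6; b7: attacked by Qb6.
Legal moves for White: none.
In check with no legal moves → checkmate.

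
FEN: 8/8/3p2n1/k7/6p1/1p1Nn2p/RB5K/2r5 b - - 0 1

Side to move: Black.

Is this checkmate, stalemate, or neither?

Black to move; black king on a5.
In check: yes, from the white rook on a2.
Legal moves for Black: Kb6, Kb5, bxa2.
Black is in check but has 3 legal moves → neither.

neither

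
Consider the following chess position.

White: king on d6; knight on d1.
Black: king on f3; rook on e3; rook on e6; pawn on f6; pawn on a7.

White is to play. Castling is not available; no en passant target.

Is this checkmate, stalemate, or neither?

neither

White to move; white king on d6.
In check: yes, from the black rook on e6.
King squares — c5: available; d5: available; e5: attacked by Re3; c6: attacked by Re6; e6: attacked by Re3; c7: available; d7: available; e7: attacked by Re6.
Legal moves for White: Kd7, Kc7, Kd5, Kc5.
White is in check but has 4 legal moves → neither.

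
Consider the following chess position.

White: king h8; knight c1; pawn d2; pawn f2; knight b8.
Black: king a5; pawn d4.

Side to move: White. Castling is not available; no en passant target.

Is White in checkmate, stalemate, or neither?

neither

White to move; white king on h8.
In check: no.
Legal moves for White: Kg8, Kh7, Kg7, Nd7, Nc6+, Na6, Nd3, Nb3+, Ne2, Na2, f3, d3, f4.
White has 13 legal moves and is not in check → neither.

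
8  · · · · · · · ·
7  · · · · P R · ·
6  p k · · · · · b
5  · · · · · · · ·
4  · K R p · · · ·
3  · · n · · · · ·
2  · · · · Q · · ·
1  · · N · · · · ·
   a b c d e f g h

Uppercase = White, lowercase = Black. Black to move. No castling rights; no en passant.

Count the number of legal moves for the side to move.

Black to move; king on b6.
In check: no.
Legal moves: Bf8, Bg7, Bg5, Bf4, Be3, Bd2, Bxc1, Kb7, Ka7, Nd5+, Nb5, Ne4, Na4, Nxe2, Na2+, Nd1, Nb1, a5+, d3.
Count: 19.

19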